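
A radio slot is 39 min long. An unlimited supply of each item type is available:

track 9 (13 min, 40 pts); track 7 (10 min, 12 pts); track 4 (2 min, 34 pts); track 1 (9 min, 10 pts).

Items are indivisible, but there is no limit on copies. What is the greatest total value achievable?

Best value-per-unit is track 4 at 34/2, and filling with it alone uses duration 19×2=38. No mix of the others beats 19×34 = 646.

646 pts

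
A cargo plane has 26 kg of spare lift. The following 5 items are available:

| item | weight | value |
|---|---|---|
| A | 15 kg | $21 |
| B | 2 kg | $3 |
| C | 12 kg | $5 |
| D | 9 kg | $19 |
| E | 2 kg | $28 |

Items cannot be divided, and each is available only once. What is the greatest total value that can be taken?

Check high-value combinations within 26 kg:
- A+D+E: weight 15+9+2=26, value 21+19+28=68
- B+C+D+E: weight 2+12+9+2=25, value 3+5+19+28=55
- A+B+E: weight 15+2+2=19, value 21+3+28=52
- C+D+E: weight 12+9+2=23, value 5+19+28=52
- B+D+E: weight 2+9+2=13, value 3+19+28=50
Best: $68.

$68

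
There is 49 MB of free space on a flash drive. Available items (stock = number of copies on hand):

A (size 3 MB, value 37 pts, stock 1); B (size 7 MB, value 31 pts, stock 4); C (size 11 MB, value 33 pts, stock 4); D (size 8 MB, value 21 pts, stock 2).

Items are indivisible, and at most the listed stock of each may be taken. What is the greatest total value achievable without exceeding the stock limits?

Best selections within size 49 and stock limits:
- 1×A + 4×B + 2×D: size 47, value 203
- 1×A + 3×B + 2×C: size 46, value 196
- 1×A + 4×B + 1×C: size 42, value 194
Best: 203 pts.

203 pts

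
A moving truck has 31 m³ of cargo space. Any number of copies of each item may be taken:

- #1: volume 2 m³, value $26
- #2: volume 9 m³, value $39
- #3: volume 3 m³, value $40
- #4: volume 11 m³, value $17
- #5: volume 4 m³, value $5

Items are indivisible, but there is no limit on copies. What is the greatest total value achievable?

$412

Best value-per-unit is #3 at 40/3; filling with it alone gives 10×40 = 400.
Optimal mix: 2×#1 + 9×#3 → volume 31, value 412.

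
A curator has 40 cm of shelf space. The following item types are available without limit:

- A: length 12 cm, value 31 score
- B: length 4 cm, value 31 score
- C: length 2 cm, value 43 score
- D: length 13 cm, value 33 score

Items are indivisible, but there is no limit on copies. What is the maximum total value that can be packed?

Best value-per-unit is C at 43/2, and filling with it alone uses length 20×2=40. No mix of the others beats 20×43 = 860.

860 score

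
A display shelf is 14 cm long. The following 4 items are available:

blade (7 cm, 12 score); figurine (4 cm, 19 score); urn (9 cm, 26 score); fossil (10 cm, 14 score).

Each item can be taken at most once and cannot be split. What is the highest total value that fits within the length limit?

45 score

This is a 0/1 knapsack; check combinations near the capacity.
- figurine+urn: length 4+9=13, value 19+26=45
- figurine+fossil: length 4+10=14, value 19+14=33
- blade+figurine: length 7+4=11, value 12+19=31
Best: 45 score.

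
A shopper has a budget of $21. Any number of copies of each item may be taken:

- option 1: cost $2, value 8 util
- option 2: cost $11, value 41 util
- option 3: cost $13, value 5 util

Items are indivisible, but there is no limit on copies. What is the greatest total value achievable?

Best value-per-unit is option 1 at 8/2; filling with it alone gives 10×8 = 80.
Optimal mix: 5×option 1 + 1×option 2 → cost 21, value 81.

81 util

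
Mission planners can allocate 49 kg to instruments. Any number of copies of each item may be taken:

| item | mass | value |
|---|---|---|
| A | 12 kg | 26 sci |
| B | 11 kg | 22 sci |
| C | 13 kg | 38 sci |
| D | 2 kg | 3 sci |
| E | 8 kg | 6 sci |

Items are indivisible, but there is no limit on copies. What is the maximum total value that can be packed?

Best value-per-unit is C at 38/13; filling with it alone gives 3×38 = 114.
Optimal mix: 3×C + 5×D → mass 49, value 129.

129 sci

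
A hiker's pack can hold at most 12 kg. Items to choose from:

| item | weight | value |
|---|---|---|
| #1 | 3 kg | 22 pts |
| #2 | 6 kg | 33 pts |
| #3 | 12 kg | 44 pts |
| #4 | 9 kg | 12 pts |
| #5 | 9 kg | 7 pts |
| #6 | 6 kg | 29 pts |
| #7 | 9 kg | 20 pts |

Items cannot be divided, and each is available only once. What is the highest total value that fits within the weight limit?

62 pts

Check high-value combinations within 12 kg:
- #2+#6: weight 6+6=12, value 33+29=62
- #1+#2: weight 3+6=9, value 22+33=55
- #1+#6: weight 3+6=9, value 22+29=51
- #3: weight 12, value 44
- #1+#7: weight 3+9=12, value 22+20=42
Best: 62 pts.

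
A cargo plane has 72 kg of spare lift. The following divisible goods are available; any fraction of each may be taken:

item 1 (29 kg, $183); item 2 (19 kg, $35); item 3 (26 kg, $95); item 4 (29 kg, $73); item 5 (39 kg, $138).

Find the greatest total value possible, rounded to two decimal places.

338.15

Take in order of value per unit:
- item 1 (183/29 per unit): all 29 → value 183, running total 183.00
- item 3 (95/26 per unit): all 26 → value 95, running total 278.00
- item 5 (138/39 per unit): 17 of 39 → value 17×138/39 = 60.1538, running total 338.15
Total 338.15.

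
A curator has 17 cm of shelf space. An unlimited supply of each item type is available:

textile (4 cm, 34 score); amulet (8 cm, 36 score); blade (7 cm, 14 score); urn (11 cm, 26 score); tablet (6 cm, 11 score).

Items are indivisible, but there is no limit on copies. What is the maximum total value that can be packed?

Best value-per-unit is textile at 34/4, and filling with it alone uses length 4×4=16. No mix of the others beats 4×34 = 136.

136 score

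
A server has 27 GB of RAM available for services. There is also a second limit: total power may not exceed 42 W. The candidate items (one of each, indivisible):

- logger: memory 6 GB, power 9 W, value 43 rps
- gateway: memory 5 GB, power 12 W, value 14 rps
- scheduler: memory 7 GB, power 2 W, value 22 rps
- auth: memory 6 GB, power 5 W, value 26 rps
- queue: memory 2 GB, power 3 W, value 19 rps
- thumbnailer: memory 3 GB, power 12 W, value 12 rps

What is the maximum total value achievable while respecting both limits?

124 rps

Feasible sets respecting both limits:
- logger+gateway+scheduler+auth+queue: memory 26, power 31, value 124
- logger+scheduler+auth+queue+thumbnailer: memory 24, power 31, value 122
- logger+gateway+scheduler+auth+thumbnailer: memory 27, power 40, value 117
- logger+gateway+auth+queue+thumbnailer: memory 22, power 41, value 114
Best: 124 rps.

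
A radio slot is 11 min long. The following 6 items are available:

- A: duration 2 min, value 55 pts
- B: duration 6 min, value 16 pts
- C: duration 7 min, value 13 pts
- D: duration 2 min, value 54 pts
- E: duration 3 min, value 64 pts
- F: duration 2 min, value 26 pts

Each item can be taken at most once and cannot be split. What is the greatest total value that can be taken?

199 pts

Check high-value combinations within 11 min:
- A+D+E+F: duration 2+2+3+2=9, value 55+54+64+26=199
- A+D+E: duration 2+2+3=7, value 55+54+64=173
- A+E+F: duration 2+3+2=7, value 55+64+26=145
- D+E+F: duration 2+3+2=7, value 54+64+26=144
Best: 199 pts.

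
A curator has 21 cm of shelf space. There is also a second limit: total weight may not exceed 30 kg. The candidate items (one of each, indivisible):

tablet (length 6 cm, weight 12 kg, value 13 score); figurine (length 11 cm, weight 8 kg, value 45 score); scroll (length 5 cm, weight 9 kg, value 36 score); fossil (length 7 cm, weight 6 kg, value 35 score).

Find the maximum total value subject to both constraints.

Feasible sets respecting both limits:
- tablet+scroll+fossil: length 18, weight 27, value 84
- figurine+scroll: length 16, weight 17, value 81
- figurine+fossil: length 18, weight 14, value 80
Best: 84 score.

84 score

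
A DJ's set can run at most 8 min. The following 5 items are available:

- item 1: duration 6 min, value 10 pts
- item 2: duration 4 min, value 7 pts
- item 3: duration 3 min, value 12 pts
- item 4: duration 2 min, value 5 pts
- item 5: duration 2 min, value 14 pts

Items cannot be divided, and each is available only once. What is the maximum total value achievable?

This is a 0/1 knapsack; check combinations near the capacity.
- item 3+item 4+item 5: duration 3+2+2=7, value 12+5+14=31
- item 3+item 5: duration 3+2=5, value 12+14=26
- item 2+item 4+item 5: duration 4+2+2=8, value 7+5+14=26
- item 1+item 5: duration 6+2=8, value 10+14=24
- item 2+item 5: duration 4+2=6, value 7+14=21
Best: 31 pts.

31 pts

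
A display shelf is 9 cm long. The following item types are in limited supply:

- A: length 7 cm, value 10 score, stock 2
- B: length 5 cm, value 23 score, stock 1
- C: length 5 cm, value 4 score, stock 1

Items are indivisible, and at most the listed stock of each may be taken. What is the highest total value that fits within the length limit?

23 score

Best selections within length 9 and stock limits:
- 1×B: length 5, value 23
- 1×A: length 7, value 10
- 1×C: length 5, value 4
Best: 23 score.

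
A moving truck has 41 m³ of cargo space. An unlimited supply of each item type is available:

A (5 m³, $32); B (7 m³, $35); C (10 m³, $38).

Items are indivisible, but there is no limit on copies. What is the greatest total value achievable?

$256

Best value-per-unit is A at 32/5, and filling with it alone uses volume 8×5=40. No mix of the others beats 8×32 = 256.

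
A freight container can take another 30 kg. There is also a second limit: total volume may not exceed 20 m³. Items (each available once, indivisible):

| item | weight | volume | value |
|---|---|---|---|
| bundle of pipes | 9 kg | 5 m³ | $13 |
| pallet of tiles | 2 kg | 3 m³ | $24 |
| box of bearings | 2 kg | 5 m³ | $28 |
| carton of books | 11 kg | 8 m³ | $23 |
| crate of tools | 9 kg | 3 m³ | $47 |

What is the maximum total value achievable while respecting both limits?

Feasible sets respecting both limits:
- pallet of tiles+box of bearings+carton of books+crate of tools: weight 24, volume 19, value 122
- bundle of pipes+pallet of tiles+box of bearings+crate of tools: weight 22, volume 16, value 112
- pallet of tiles+box of bearings+crate of tools: weight 13, volume 11, value 99
- box of bearings+carton of books+crate of tools: weight 22, volume 16, value 98
Best: $122.

$122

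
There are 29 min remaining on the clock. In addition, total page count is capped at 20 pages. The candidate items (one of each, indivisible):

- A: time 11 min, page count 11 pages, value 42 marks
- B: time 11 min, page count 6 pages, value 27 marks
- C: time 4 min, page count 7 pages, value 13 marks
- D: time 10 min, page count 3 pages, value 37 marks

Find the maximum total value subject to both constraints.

79 marks

Feasible sets respecting both limits:
- A+D: time 21, page count 14, value 79
- B+C+D: time 25, page count 16, value 77
- A+B: time 22, page count 17, value 69
- B+D: time 21, page count 9, value 64
Best: 79 marks.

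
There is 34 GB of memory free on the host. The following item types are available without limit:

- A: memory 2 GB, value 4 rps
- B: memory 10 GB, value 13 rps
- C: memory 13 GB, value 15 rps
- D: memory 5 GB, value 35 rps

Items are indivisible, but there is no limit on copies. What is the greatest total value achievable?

Best value-per-unit is D at 35/5; filling with it alone gives 6×35 = 210.
Optimal mix: 2×A + 6×D → memory 34, value 218.

218 rps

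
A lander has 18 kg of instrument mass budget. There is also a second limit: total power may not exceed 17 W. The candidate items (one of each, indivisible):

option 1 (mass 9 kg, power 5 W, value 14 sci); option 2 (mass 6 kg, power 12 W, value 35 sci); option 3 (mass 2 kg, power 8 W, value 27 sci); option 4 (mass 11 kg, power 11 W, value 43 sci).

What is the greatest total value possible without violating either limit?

Feasible sets respecting both limits:
- option 1+option 2: mass 15, power 17, value 49
- option 4: mass 11, power 11, value 43
- option 1+option 3: mass 11, power 13, value 41
Best: 49 sci.

49 sci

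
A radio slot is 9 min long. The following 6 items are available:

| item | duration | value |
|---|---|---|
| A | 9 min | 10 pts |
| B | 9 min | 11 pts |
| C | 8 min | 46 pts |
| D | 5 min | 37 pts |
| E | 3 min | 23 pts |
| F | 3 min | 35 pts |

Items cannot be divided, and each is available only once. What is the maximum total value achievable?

72 pts

This is a 0/1 knapsack; check combinations near the capacity.
- D+F: duration 5+3=8, value 37+35=72
- D+E: duration 5+3=8, value 37+23=60
- E+F: duration 3+3=6, value 23+35=58
- C: duration 8, value 46
Best: 72 pts.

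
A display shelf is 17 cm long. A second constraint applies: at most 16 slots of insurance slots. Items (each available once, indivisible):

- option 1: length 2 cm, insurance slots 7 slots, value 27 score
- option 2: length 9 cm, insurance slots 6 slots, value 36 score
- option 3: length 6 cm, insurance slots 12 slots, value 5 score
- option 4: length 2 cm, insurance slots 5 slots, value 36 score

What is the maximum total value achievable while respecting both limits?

72 score

Feasible sets respecting both limits:
- option 2+option 4: length 11, insurance slots 11, value 72
- option 1+option 2: length 11, insurance slots 13, value 63
- option 1+option 4: length 4, insurance slots 12, value 63
- option 2: length 9, insurance slots 6, value 36
Best: 72 score.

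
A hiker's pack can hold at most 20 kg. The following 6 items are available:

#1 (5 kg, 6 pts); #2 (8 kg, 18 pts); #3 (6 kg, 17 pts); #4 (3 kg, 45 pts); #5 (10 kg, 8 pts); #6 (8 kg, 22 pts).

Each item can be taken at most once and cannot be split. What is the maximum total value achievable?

85 pts

Check high-value combinations within 20 kg:
- #2+#4+#6: weight 8+3+8=19, value 18+45+22=85
- #3+#4+#6: weight 6+3+8=17, value 17+45+22=84
- #2+#3+#4: weight 8+6+3=17, value 18+17+45=80
Best: 85 pts.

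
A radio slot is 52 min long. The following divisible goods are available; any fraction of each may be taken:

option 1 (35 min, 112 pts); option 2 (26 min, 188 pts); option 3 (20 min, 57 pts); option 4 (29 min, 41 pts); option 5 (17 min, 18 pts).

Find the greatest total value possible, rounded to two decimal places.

Take in order of value per unit:
- option 2 (188/26 per unit): all 26 → value 188, running total 188.00
- option 1 (112/35 per unit): 26 of 35 → value 26×112/35 = 83.2000, running total 271.20
Total 271.20.

271.20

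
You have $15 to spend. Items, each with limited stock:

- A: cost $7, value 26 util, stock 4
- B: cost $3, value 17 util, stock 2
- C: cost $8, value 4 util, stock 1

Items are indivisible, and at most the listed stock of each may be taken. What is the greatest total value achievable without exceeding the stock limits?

60 util

Best selections within cost 15 and stock limits:
- 1×A + 2×B: cost 13, value 60
- 2×A: cost 14, value 52
- 1×A + 1×B: cost 10, value 43
Best: 60 util.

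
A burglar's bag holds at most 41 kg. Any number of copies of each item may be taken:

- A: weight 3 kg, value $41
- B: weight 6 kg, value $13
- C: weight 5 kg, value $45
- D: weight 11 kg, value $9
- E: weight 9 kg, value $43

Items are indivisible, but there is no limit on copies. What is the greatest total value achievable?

$537

Best value-per-unit is A at 41/3; filling with it alone gives 13×41 = 533.
Optimal mix: 12×A + 1×C → weight 41, value 537.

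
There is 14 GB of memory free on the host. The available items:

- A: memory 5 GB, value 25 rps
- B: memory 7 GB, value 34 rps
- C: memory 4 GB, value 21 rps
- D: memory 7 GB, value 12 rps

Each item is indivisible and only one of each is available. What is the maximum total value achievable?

59 rps

Check high-value combinations within 14 GB:
- A+B: memory 5+7=12, value 25+34=59
- B+C: memory 7+4=11, value 34+21=55
- A+C: memory 5+4=9, value 25+21=46
- B+D: memory 7+7=14, value 34+12=46
- A+D: memory 5+7=12, value 25+12=37
Best: 59 rps.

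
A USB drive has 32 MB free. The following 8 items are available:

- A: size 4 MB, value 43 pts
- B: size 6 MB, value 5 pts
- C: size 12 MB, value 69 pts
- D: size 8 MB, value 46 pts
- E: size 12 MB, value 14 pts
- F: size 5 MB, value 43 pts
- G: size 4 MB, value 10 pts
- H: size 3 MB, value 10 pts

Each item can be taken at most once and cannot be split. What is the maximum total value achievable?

211 pts

Check high-value combinations within 32 MB:
- A+C+D+F+H: size 4+12+8+5+3=32, value 43+69+46+43+10=211
- A+C+D+F: size 4+12+8+5=29, value 43+69+46+43=201
- A+C+D+G+H: size 4+12+8+4+3=31, value 43+69+46+10+10=178
- C+D+F+G+H: size 12+8+5+4+3=32, value 69+46+43+10+10=178
- A+C+F+G+H: size 4+12+5+4+3=28, value 43+69+43+10+10=175
Best: 211 pts.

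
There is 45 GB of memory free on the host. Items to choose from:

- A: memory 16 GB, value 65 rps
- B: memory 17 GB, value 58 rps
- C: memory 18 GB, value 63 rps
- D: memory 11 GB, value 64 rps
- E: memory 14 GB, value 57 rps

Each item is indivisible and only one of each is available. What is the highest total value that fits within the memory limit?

Check high-value combinations within 45 GB:
- A+C+D: memory 16+18+11=45, value 65+63+64=192
- A+B+D: memory 16+17+11=44, value 65+58+64=187
- A+D+E: memory 16+11+14=41, value 65+64+57=186
- C+D+E: memory 18+11+14=43, value 63+64+57=184
Best: 192 rps.

192 rps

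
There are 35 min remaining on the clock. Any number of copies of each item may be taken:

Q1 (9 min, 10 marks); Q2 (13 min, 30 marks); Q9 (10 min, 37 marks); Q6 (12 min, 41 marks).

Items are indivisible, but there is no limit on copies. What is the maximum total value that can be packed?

119 marks

Best value-per-unit is Q9 at 37/10; filling with it alone gives 3×37 = 111.
Optimal mix: 1×Q9 + 2×Q6 → time 34, value 119.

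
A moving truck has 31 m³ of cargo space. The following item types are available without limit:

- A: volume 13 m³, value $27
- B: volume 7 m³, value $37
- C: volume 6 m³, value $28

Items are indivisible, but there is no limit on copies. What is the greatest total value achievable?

Best value-per-unit is B at 37/7; filling with it alone gives 4×37 = 148.
Optimal mix: 1×B + 4×C → volume 31, value 149.

$149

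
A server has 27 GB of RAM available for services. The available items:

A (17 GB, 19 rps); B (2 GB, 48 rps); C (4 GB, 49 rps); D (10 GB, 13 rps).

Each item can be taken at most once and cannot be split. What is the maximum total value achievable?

Check high-value combinations within 27 GB:
- A+B+C: memory 17+2+4=23, value 19+48+49=116
- B+C+D: memory 2+4+10=16, value 48+49+13=110
- B+C: memory 2+4=6, value 48+49=97
Best: 116 rps.

116 rps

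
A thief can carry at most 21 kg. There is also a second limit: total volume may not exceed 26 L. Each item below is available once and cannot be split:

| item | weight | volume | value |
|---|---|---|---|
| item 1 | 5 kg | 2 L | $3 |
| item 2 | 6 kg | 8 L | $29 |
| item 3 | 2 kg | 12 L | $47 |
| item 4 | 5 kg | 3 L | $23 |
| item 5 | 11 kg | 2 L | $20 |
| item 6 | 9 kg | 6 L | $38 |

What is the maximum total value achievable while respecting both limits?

$114

Feasible sets respecting both limits:
- item 2+item 3+item 6: weight 17, volume 26, value 114
- item 1+item 3+item 4+item 6: weight 21, volume 23, value 111
- item 3+item 4+item 6: weight 16, volume 21, value 108
- item 1+item 2+item 3+item 4: weight 18, volume 25, value 102
Best: $114.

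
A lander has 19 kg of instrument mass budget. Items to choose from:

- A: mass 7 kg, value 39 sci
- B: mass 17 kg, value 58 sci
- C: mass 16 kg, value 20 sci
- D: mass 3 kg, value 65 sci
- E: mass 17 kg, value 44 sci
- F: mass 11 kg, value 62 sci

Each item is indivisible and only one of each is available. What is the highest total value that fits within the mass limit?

Check high-value combinations within 19 kg:
- D+F: mass 3+11=14, value 65+62=127
- A+D: mass 7+3=10, value 39+65=104
- A+F: mass 7+11=18, value 39+62=101
- C+D: mass 16+3=19, value 20+65=85
Best: 127 sci.

127 sci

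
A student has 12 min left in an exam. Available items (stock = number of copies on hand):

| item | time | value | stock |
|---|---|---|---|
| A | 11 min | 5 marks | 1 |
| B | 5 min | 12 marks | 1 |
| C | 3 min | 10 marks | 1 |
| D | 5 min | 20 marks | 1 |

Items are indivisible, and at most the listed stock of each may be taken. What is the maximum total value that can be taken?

32 marks

Best selections within time 12 and stock limits:
- 1×B + 1×D: time 10, value 32
- 1×C + 1×D: time 8, value 30
- 1×B + 1×C: time 8, value 22
Best: 32 marks.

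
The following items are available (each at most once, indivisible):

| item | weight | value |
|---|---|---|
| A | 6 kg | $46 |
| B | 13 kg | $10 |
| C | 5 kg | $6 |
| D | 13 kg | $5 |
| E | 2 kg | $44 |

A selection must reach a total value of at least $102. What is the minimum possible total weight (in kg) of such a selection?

Subsets with value ≥ 102, sorted by total weight:
- A+B+C+E: weight 26, value 106
- A+B+D+E: weight 34, value 105
Minimum weight: 26 kg.

26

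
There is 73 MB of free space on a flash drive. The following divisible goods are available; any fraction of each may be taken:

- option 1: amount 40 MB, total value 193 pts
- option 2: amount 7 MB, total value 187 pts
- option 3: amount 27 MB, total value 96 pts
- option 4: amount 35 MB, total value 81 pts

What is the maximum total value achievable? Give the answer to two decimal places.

Take in order of value per unit:
- option 2 (187/7 per unit): all 7 → value 187, running total 187.00
- option 1 (193/40 per unit): all 40 → value 193, running total 380.00
- option 3 (96/27 per unit): 26 of 27 → value 26×96/27 = 92.4444, running total 472.44
Total 472.44.

472.44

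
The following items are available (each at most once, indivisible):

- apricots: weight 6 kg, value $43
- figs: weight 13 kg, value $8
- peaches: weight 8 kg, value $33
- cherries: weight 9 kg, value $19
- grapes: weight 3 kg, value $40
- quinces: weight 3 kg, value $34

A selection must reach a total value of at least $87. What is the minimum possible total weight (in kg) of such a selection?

12

Subsets with value ≥ 87, sorted by total weight:
- apricots+grapes+quinces: weight 12, value 117
- peaches+grapes+quinces: weight 14, value 107
Minimum weight: 12 kg.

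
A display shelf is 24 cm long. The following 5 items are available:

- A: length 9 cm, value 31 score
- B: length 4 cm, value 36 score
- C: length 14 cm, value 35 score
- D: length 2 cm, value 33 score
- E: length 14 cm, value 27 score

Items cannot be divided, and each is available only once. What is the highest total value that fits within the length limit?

This is a 0/1 knapsack; check combinations near the capacity.
- B+C+D: length 4+14+2=20, value 36+35+33=104
- A+B+D: length 9+4+2=15, value 31+36+33=100
- B+D+E: length 4+2+14=20, value 36+33+27=96
- B+C: length 4+14=18, value 36+35=71
- B+D: length 4+2=6, value 36+33=69
Best: 104 score.

104 score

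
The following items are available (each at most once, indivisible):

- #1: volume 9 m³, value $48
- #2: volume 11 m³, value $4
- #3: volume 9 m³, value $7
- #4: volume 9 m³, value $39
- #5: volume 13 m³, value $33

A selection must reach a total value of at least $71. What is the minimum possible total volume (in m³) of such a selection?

18

Subsets with value ≥ 71, sorted by total volume:
- #1+#4: volume 18, value 87
- #1+#5: volume 22, value 81
- #4+#5: volume 22, value 72
- #1+#3+#4: volume 27, value 94
Minimum volume: 18 m³.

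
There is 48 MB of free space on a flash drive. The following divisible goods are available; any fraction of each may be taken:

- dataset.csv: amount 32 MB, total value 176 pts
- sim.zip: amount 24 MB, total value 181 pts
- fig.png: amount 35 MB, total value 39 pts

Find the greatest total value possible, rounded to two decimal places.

313.00

Take in order of value per unit:
- sim.zip (181/24 per unit): all 24 → value 181, running total 181.00
- dataset.csv (176/32 per unit): 24 of 32 → value 24×176/32 = 132.0000, running total 313.00
Total 313.00.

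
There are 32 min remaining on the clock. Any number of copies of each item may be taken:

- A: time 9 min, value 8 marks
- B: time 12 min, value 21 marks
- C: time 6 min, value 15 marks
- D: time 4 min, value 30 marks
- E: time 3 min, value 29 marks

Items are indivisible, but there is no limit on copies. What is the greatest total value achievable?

292 marks

Best value-per-unit is E at 29/3; filling with it alone gives 10×29 = 290.
Optimal mix: 2×D + 8×E → time 32, value 292.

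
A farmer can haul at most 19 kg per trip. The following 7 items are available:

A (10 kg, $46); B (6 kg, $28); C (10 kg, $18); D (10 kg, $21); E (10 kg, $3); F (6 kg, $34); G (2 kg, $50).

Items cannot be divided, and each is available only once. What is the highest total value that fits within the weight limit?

$130

This is a 0/1 knapsack; check combinations near the capacity.
- A+F+G: weight 10+6+2=18, value 46+34+50=130
- A+B+G: weight 10+6+2=18, value 46+28+50=124
- B+F+G: weight 6+6+2=14, value 28+34+50=112
Best: $130.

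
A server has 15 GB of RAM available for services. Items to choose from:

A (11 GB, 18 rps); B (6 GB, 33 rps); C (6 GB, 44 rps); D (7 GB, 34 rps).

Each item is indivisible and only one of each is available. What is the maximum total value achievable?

Check high-value combinations within 15 GB:
- C+D: memory 6+7=13, value 44+34=78
- B+C: memory 6+6=12, value 33+44=77
- B+D: memory 6+7=13, value 33+34=67
- C: memory 6, value 44
Best: 78 rps.

78 rps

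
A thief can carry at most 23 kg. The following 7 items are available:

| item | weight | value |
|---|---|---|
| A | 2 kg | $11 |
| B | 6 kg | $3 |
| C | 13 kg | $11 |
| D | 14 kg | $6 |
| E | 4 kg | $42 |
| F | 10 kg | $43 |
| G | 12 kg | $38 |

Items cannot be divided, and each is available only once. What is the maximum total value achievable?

$99

Check high-value combinations within 23 kg:
- A+B+E+F: weight 2+6+4+10=22, value 11+3+42+43=99
- A+E+F: weight 2+4+10=16, value 11+42+43=96
- A+E+G: weight 2+4+12=18, value 11+42+38=91
Best: $99.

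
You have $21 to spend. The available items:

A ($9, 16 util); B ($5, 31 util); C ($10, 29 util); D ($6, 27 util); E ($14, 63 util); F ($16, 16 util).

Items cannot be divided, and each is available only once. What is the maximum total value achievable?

Check high-value combinations within $21:
- B+E: cost 5+14=19, value 31+63=94
- D+E: cost 6+14=20, value 27+63=90
- B+C+D: cost 5+10+6=21, value 31+29+27=87
- A+B+D: cost 9+5+6=20, value 16+31+27=74
- E: cost 14, value 63
Best: 94 util.

94 util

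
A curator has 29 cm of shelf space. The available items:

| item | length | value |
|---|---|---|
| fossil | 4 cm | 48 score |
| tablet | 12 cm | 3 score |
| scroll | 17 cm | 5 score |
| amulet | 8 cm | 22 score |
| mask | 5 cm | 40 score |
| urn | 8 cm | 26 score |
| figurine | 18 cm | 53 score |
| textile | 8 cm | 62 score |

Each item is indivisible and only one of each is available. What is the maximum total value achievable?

176 score

This is a 0/1 knapsack; check combinations near the capacity.
- fossil+mask+urn+textile: length 4+5+8+8=25, value 48+40+26+62=176
- fossil+amulet+mask+textile: length 4+8+5+8=25, value 48+22+40+62=172
- fossil+amulet+urn+textile: length 4+8+8+8=28, value 48+22+26+62=158
- fossil+tablet+mask+textile: length 4+12+5+8=29, value 48+3+40+62=153
- fossil+mask+textile: length 4+5+8=17, value 48+40+62=150
Best: 176 score.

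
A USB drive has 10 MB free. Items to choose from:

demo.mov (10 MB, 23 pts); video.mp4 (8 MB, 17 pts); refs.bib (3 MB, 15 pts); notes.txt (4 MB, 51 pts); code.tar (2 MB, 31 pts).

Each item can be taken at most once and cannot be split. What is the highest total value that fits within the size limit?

This is a 0/1 knapsack; check combinations near the capacity.
- refs.bib+notes.txt+code.tar: size 3+4+2=9, value 15+51+31=97
- notes.txt+code.tar: size 4+2=6, value 51+31=82
- refs.bib+notes.txt: size 3+4=7, value 15+51=66
Best: 97 pts.

97 pts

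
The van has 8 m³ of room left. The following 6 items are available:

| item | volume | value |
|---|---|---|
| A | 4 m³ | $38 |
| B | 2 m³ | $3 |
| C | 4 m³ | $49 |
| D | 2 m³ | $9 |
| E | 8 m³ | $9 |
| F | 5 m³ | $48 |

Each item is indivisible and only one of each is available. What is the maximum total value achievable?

$87

This is a 0/1 knapsack; check combinations near the capacity.
- A+C: volume 4+4=8, value 38+49=87
- B+C+D: volume 2+4+2=8, value 3+49+9=61
- C+D: volume 4+2=6, value 49+9=58
- D+F: volume 2+5=7, value 9+48=57
- B+C: volume 2+4=6, value 3+49=52
Best: $87.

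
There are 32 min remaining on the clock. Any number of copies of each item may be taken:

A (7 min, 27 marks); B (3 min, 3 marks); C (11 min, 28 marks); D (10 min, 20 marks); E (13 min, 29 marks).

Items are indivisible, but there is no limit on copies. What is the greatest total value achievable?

Best value-per-unit is A at 27/7; filling with it alone gives 4×27 = 108.
Optimal mix: 4×A + 1×B → time 31, value 111.

111 marks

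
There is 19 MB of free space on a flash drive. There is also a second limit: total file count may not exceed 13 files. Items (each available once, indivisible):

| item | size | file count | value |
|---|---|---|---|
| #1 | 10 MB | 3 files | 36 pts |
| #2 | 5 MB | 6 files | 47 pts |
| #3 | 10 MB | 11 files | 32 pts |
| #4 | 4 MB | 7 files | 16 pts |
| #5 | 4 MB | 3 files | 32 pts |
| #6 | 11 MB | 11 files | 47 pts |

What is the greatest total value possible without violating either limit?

Feasible sets respecting both limits:
- #1+#2+#5: size 19, file count 12, value 115
- #1+#4+#5: size 18, file count 13, value 84
- #1+#2: size 15, file count 9, value 83
Best: 115 pts.

115 pts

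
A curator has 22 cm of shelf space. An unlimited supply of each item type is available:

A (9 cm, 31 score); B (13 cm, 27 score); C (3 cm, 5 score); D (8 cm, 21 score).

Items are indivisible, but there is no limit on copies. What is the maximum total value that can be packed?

67 score

Best value-per-unit is A at 31/9; filling with it alone gives 2×31 = 62.
Optimal mix: 2×A + 1×C → length 21, value 67.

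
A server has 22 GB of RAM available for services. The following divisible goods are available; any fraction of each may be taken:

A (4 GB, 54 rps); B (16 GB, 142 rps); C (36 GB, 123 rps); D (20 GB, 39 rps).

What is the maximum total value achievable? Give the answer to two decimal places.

202.83

Take in order of value per unit:
- A (54/4 per unit): all 4 → value 54, running total 54.00
- B (142/16 per unit): all 16 → value 142, running total 196.00
- C (123/36 per unit): 2 of 36 → value 2×123/36 = 6.8333, running total 202.83
Total 202.83.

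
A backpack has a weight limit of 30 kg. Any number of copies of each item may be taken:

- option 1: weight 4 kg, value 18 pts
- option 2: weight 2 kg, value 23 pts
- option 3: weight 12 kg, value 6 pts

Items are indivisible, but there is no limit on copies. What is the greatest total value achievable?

Best value-per-unit is option 2 at 23/2, and filling with it alone uses weight 15×2=30. No mix of the others beats 15×23 = 345.

345 pts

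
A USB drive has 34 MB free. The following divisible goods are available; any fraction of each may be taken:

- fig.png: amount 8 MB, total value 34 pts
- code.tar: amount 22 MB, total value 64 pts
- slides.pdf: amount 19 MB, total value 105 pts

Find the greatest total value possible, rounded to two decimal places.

159.36

Take in order of value per unit:
- slides.pdf (105/19 per unit): all 19 → value 105, running total 105.00
- fig.png (34/8 per unit): all 8 → value 34, running total 139.00
- code.tar (64/22 per unit): 7 of 22 → value 7×64/22 = 20.3636, running total 159.36
Total 159.36.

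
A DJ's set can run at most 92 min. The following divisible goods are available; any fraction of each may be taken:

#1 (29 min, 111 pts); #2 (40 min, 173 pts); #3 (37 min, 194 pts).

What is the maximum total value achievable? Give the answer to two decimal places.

Take in order of value per unit:
- #3 (194/37 per unit): all 37 → value 194, running total 194.00
- #2 (173/40 per unit): all 40 → value 173, running total 367.00
- #1 (111/29 per unit): 15 of 29 → value 15×111/29 = 57.4138, running total 424.41
Total 424.41.

424.41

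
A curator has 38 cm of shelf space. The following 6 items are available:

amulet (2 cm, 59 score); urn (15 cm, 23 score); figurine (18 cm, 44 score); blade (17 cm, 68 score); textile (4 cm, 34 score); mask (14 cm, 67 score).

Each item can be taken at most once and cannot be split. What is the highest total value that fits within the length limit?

228 score

This is a 0/1 knapsack; check combinations near the capacity.
- amulet+blade+textile+mask: length 2+17+4+14=37, value 59+68+34+67=228
- amulet+figurine+textile+mask: length 2+18+4+14=38, value 59+44+34+67=204
- amulet+blade+mask: length 2+17+14=33, value 59+68+67=194
- amulet+urn+blade+textile: length 2+15+17+4=38, value 59+23+68+34=184
Best: 228 score.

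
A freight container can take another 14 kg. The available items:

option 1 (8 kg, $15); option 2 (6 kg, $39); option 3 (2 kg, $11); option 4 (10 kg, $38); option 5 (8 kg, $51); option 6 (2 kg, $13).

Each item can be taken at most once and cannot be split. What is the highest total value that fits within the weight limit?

$90

Check high-value combinations within 14 kg:
- option 2+option 5: weight 6+8=14, value 39+51=90
- option 3+option 5+option 6: weight 2+8+2=12, value 11+51+13=75
- option 5+option 6: weight 8+2=10, value 51+13=64
Best: $90.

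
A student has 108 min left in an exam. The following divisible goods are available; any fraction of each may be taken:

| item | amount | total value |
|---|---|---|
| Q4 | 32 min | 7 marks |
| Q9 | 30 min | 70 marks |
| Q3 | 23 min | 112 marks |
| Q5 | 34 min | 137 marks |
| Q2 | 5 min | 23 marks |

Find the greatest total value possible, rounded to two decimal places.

Take in order of value per unit:
- Q3 (112/23 per unit): all 23 → value 112, running total 112.00
- Q2 (23/5 per unit): all 5 → value 23, running total 135.00
- Q5 (137/34 per unit): all 34 → value 137, running total 272.00
- Q9 (70/30 per unit): all 30 → value 70, running total 342.00
- Q4 (7/32 per unit): 16 of 32 → value 16×7/32 = 3.5000, running total 345.50
Total 345.50.

345.50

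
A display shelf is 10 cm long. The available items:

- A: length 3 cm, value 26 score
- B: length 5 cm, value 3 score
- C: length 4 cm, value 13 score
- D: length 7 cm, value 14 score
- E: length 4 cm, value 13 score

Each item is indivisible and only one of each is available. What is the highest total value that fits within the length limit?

Check high-value combinations within 10 cm:
- A+D: length 3+7=10, value 26+14=40
- A+C: length 3+4=7, value 26+13=39
- A+E: length 3+4=7, value 26+13=39
- A+B: length 3+5=8, value 26+3=29
- A: length 3, value 26
Best: 40 score.

40 score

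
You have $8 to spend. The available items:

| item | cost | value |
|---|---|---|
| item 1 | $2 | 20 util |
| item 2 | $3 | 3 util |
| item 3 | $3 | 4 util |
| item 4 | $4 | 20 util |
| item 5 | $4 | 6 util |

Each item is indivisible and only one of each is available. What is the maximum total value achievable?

This is a 0/1 knapsack; check combinations near the capacity.
- item 1+item 4: cost 2+4=6, value 20+20=40
- item 1+item 2+item 3: cost 2+3+3=8, value 20+3+4=27
- item 1+item 5: cost 2+4=6, value 20+6=26
Best: 40 util.

40 util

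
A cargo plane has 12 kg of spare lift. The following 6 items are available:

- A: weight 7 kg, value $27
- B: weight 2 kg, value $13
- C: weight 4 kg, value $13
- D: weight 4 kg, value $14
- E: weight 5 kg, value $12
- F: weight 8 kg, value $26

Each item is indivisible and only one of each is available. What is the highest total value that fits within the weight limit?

$41

Check high-value combinations within 12 kg:
- A+D: weight 7+4=11, value 27+14=41
- A+B: weight 7+2=9, value 27+13=40
- B+C+D: weight 2+4+4=10, value 13+13+14=40
Best: $41.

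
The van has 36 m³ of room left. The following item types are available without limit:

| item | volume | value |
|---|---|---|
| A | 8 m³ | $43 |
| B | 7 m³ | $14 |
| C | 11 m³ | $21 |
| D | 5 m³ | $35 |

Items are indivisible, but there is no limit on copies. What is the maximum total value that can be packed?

Best value-per-unit is D at 35/5, and filling with it alone uses volume 7×5=35. No mix of the others beats 7×35 = 245.

$245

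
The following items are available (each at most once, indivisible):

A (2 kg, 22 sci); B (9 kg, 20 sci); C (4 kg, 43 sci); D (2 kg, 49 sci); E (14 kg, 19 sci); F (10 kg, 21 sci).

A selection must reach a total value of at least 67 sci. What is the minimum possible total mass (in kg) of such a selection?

4

Subsets with value ≥ 67, sorted by total mass:
- A+D: mass 4, value 71
- C+D: mass 6, value 92
Minimum mass: 4 kg.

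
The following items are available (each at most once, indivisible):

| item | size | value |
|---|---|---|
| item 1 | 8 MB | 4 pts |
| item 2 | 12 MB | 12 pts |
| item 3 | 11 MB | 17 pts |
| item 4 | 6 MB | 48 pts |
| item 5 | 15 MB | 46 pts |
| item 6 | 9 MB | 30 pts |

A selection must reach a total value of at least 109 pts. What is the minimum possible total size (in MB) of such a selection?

30

Subsets with value ≥ 109, sorted by total size:
- item 4+item 5+item 6: size 30, value 124
- item 3+item 4+item 5: size 32, value 111
- item 1+item 4+item 5+item 6: size 38, value 128
- item 1+item 3+item 4+item 5: size 40, value 115
Minimum size: 30 MB.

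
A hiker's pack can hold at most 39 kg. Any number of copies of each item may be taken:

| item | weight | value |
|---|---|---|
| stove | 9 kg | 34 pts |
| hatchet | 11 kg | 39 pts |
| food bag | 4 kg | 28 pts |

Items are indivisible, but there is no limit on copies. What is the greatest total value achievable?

252 pts

Best value-per-unit is food bag at 28/4, and filling with it alone uses weight 9×4=36. No mix of the others beats 9×28 = 252.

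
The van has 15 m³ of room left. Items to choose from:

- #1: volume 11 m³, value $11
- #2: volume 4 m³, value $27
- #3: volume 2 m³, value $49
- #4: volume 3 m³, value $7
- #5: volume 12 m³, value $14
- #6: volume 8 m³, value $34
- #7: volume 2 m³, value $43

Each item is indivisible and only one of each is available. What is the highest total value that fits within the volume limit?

$133

Check high-value combinations within 15 m³:
- #3+#4+#6+#7: volume 2+3+8+2=15, value 49+7+34+43=133
- #2+#3+#4+#7: volume 4+2+3+2=11, value 27+49+7+43=126
- #3+#6+#7: volume 2+8+2=12, value 49+34+43=126
- #2+#3+#7: volume 4+2+2=8, value 27+49+43=119
- #2+#3+#6: volume 4+2+8=14, value 27+49+34=110
Best: $133.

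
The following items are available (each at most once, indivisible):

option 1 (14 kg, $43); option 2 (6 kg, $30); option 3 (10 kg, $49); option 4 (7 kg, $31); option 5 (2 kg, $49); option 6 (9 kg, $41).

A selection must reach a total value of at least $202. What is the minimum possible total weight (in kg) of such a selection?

39

Subsets with value ≥ 202, sorted by total weight:
- option 1+option 2+option 3+option 4+option 5: weight 39, value 202
- option 1+option 2+option 3+option 5+option 6: weight 41, value 212
- option 1+option 3+option 4+option 5+option 6: weight 42, value 213
- option 1+option 2+option 3+option 4+option 5+option 6: weight 48, value 243
Minimum weight: 39 kg.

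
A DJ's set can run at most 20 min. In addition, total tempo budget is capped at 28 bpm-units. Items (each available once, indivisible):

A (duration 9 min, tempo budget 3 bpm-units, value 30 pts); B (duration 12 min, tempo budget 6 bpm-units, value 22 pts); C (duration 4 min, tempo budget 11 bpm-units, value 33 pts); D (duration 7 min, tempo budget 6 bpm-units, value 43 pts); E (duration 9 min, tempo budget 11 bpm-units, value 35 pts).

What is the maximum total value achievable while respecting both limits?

Feasible sets respecting both limits:
- C+D+E: duration 20, tempo budget 28, value 111
- A+C+D: duration 20, tempo budget 20, value 106
- D+E: duration 16, tempo budget 17, value 78
- C+D: duration 11, tempo budget 17, value 76
Best: 111 pts.

111 pts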